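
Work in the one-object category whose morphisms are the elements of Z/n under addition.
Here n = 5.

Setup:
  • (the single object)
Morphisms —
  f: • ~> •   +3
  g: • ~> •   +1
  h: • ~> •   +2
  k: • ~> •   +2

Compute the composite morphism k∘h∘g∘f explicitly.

  0 +3≡3 +1≡4 +2≡1 +2≡3  (mod 5)
⟦path⟧: +3

Answer: +3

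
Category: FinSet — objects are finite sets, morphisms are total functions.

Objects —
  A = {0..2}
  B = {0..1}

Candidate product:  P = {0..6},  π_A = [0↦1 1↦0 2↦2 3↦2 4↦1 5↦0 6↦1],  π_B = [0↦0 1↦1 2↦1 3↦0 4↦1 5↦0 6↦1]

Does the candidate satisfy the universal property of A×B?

|A|·|B| = 3·2 = 6;  |P| = 7
  → cardinalities differ; no bijection possible.

Answer: NOT A VALID PRODUCT — |P|=7 ≠ |A|·|B|=6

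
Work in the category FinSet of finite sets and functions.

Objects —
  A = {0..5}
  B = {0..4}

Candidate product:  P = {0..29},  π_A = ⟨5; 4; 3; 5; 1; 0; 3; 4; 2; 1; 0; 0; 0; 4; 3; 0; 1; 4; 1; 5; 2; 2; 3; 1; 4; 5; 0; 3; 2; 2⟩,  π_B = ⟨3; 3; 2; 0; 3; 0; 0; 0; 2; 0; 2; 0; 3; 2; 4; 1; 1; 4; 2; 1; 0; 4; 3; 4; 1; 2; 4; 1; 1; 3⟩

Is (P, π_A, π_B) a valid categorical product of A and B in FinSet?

|A|·|B| = 6·5 = 30;  |P| = 30
Check the pairing map k ↦ (π_A(k), π_B(k)):
  0 ↦ (5,3)
  1 ↦ (4,3)
  2 ↦ (3,2)
  3 ↦ (5,0)
  4 ↦ (1,3)
  5 ↦ (0,0)
  6 ↦ (3,0)
  7 ↦ (4,0)
  8 ↦ (2,2)
  9 ↦ (1,0)
  10 ↦ (0,2)
  11 ↦ (0,0)  ✗ repeats pair of k=5
  12 ↦ (0,3)
  13 ↦ (4,2)
  14 ↦ (3,4)
  15 ↦ (0,1)
  16 ↦ (1,1)
  17 ↦ (4,4)
  18 ↦ (1,2)
  19 ↦ (5,1)
  20 ↦ (2,0)
  21 ↦ (2,4)
  22 ↦ (3,3)
  23 ↦ (1,4)
  24 ↦ (4,1)
  25 ↦ (5,2)
  26 ↦ (0,4)
  27 ↦ (3,1)
  28 ↦ (2,1)
  29 ↦ (2,3)
distinct pairs in image: 29 / 30 needed
  → (0,0) hit at k=5 and k=11

Answer: NOT A VALID PRODUCT — duplicate pair at indices 11,5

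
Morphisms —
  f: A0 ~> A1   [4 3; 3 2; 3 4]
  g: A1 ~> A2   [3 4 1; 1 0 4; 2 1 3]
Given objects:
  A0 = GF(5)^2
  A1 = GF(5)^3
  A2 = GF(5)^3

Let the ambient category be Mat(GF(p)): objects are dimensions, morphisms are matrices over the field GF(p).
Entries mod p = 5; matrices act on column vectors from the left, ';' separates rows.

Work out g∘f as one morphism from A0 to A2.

Answer: [2 1; 1 4; 0 0]

Derivation:
  e0=⟨1,0⟩ f~>⟨4,3,3⟩ g~>⟨2,1,0⟩
  e1=⟨0,1⟩ f~>⟨3,2,4⟩ g~>⟨1,4,0⟩
result: [2 1; 1 4; 0 0]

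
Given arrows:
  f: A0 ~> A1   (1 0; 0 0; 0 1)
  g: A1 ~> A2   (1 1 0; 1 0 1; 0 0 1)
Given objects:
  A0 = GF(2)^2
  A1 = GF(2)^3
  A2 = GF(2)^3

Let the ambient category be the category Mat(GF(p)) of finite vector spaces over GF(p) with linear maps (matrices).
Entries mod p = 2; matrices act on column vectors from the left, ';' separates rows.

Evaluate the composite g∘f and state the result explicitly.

  e0=[1,0] f~>[1,0,0] g~>[1,1,0]
  e1=[0,1] f~>[0,0,1] g~>[0,1,1]
composite: (1 0; 1 1; 0 1)

Answer: (1 0; 1 1; 0 1)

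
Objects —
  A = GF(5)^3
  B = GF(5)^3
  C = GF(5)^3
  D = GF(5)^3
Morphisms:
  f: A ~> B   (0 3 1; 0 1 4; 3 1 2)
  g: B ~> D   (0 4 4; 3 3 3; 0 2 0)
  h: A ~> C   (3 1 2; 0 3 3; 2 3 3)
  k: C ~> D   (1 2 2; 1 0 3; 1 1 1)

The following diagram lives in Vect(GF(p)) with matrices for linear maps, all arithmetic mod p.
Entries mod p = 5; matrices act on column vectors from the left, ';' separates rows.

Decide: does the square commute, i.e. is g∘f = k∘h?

Along f;g (path 1):
  e0=(1,0,0) f~>(0,0,3) g~>(2,4,0)
  e1=(0,1,0) f~>(3,1,1) g~>(3,0,2)
  e2=(0,0,1) f~>(1,4,2) g~>(4,1,3)
  ⟦path⟧₁ = (2 3 4; 4 0 1; 0 2 3)
Along h;k (path 2):
  e0=(1,0,0) h~>(3,0,2) k~>(2,4,0)
  e1=(0,1,0) h~>(1,3,3) k~>(3,0,2)
  e2=(0,0,1) h~>(2,3,3) k~>(4,1,3)
  ⟦path⟧₂ = (2 3 4; 4 0 1; 0 2 3)
Equal? equal; square commutes

Answer: COMMUTES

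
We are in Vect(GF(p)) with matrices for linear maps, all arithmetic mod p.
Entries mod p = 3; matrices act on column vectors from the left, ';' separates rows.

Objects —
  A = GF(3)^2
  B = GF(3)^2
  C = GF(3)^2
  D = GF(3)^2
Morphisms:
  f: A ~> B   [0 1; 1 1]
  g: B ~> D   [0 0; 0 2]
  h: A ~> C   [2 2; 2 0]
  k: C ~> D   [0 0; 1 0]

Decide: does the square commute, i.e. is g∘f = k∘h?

Path 1 = f;g:
  e0=(1,0) f~>(0,1) g~>(0,2)
  e1=(0,1) f~>(1,1) g~>(0,2)
  ⟦path⟧₁ = [0 0; 2 2]
Path 2 = h;k:
  e0=(1,0) h~>(2,2) k~>(0,2)
  e1=(0,1) h~>(2,0) k~>(0,2)
  ⟦path⟧₂ = [0 0; 2 2]
Equal? YES — commutes

Answer: COMMUTES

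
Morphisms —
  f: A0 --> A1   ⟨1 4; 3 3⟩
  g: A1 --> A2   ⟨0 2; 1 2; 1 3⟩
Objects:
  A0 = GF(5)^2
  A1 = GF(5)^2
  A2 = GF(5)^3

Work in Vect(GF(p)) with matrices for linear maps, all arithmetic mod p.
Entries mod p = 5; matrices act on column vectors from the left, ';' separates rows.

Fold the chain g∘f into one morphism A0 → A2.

  e0=[1,0] f-->[1,3] g-->[1,2,0]
  e1=[0,1] f-->[4,3] g-->[1,0,3]
⟦path⟧: ⟨1 1; 2 0; 0 3⟩

Answer: ⟨1 1; 2 0; 0 3⟩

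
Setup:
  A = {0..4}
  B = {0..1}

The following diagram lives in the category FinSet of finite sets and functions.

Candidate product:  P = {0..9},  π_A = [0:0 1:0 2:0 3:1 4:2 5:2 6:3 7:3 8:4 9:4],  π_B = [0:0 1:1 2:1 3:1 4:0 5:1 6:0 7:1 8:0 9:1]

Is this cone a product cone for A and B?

|A|·|B| = 5·2 = 10;  |P| = 10
Check the pairing map k ↦ (π_A(k), π_B(k)):
  0 : (0,0)
  1 : (0,1)
  2 : (0,1)  ✗ repeats pair of k=1
  3 : (1,1)
  4 : (2,0)
  5 : (2,1)
  6 : (3,0)
  7 : (3,1)
  8 : (4,0)
  9 : (4,1)
distinct pairs in image: 9 / 10 needed
  → (0,1) hit at k=1 and k=2

Answer: NOT A VALID PRODUCT — duplicate pair at indices 1,2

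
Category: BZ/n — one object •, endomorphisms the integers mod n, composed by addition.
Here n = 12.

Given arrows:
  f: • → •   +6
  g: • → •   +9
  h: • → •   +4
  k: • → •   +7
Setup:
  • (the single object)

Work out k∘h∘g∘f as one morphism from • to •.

Answer: +2

Work:
  0 +6≡6 +9≡3 +4≡7 +7≡2  (mod 12)
composite: +2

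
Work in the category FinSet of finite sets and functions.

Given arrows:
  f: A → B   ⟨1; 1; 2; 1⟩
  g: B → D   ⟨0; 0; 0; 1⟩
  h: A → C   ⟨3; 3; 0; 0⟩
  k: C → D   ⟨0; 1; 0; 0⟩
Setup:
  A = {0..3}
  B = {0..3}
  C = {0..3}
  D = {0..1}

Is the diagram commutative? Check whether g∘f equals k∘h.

Answer: COMMUTES

Derivation:
Along f;g (path 1):
  0 f→1 g→0
  1 f→1 g→0
  2 f→2 g→0
  3 f→1 g→0
  result₁ = ⟨0; 0; 0; 0⟩
Along h;k (path 2):
  0 h→3 k→0
  1 h→3 k→0
  2 h→0 k→0
  3 h→0 k→0
  result₂ = ⟨0; 0; 0; 0⟩
Equal? same morphism ✓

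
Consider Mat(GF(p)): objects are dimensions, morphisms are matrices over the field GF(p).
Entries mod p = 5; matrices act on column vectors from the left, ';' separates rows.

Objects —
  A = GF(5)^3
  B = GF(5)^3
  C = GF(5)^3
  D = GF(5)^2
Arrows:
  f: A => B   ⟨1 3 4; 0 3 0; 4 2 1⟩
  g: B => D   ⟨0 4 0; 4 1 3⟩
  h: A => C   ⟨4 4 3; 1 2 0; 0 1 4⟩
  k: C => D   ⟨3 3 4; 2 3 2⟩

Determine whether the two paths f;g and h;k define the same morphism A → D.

Path 1 = f;g:
  e0=(1,0,0) f=>(1,0,4) g=>(0,1)
  e1=(0,1,0) f=>(3,3,2) g=>(2,1)
  e2=(0,0,1) f=>(4,0,1) g=>(0,4)
  ⟦path⟧₁ = ⟨0 2 0; 1 1 4⟩
Path 2 = h;k:
  e0=(1,0,0) h=>(4,1,0) k=>(0,1)
  e1=(0,1,0) h=>(4,2,1) k=>(2,1)
  e2=(0,0,1) h=>(3,0,4) k=>(0,4)
  ⟦path⟧₂ = ⟨0 2 0; 1 1 4⟩
Equal? equal; square commutes

Answer: COMMUTES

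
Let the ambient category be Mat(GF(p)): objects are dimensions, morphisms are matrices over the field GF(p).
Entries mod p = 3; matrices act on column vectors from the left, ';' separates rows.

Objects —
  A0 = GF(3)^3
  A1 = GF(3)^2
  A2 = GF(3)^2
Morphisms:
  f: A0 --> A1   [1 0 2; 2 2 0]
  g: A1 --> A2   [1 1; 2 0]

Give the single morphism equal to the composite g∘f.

Answer: [0 2 2; 2 0 1]

Work:
  e0=[1,0,0] f-->[1,2] g-->[0,2]
  e1=[0,1,0] f-->[0,2] g-->[2,0]
  e2=[0,0,1] f-->[2,0] g-->[2,1]
composite: [0 2 2; 2 0 1]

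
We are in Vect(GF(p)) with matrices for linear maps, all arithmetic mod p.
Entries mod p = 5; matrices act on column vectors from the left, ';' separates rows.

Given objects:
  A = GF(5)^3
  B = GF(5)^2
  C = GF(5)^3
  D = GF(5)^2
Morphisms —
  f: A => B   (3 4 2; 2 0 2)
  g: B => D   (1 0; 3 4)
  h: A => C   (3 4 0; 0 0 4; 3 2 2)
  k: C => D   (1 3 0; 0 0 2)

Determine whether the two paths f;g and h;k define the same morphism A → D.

1) trace f;g:
  e0=[1,0,0] f=>[3,2] g=>[3,2]
  e1=[0,1,0] f=>[4,0] g=>[4,2]
  e2=[0,0,1] f=>[2,2] g=>[2,4]
  ⟦path⟧₁ = (3 4 2; 2 2 4)
2) trace h;k:
  e0=[1,0,0] h=>[3,0,3] k=>[3,1]
  e1=[0,1,0] h=>[4,0,2] k=>[4,4]
  e2=[0,0,1] h=>[0,4,2] k=>[2,4]
  ⟦path⟧₂ = (3 4 2; 1 4 4)
Equal? distinct morphisms ✗

Answer: DOES NOT COMMUTE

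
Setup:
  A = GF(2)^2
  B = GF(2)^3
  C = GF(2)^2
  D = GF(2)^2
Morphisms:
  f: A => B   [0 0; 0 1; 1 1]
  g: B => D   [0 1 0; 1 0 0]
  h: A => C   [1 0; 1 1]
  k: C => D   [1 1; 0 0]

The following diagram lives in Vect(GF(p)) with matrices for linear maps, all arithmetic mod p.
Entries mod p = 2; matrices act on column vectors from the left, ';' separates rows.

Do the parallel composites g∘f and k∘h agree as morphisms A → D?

Path 1 = f;g:
  e0=⟨1,0⟩ f=>⟨0,0,1⟩ g=>⟨0,0⟩
  e1=⟨0,1⟩ f=>⟨0,1,1⟩ g=>⟨1,0⟩
  result₁ = [0 1; 0 0]
Path 2 = h;k:
  e0=⟨1,0⟩ h=>⟨1,1⟩ k=>⟨0,0⟩
  e1=⟨0,1⟩ h=>⟨0,1⟩ k=>⟨1,0⟩
  result₂ = [0 1; 0 0]
Equal? YES — commutes

Answer: COMMUTES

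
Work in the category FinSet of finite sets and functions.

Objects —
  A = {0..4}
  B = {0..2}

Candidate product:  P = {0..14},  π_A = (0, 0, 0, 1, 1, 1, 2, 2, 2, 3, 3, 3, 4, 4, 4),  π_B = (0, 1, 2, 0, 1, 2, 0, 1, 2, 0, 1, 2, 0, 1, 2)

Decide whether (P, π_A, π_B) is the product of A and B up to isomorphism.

|A|·|B| = 5·3 = 15;  |P| = 15
Check the pairing map k ↦ (π_A(k), π_B(k)):
  0 : (0,0)
  1 : (0,1)
  2 : (0,2)
  3 : (1,0)
  4 : (1,1)
  5 : (1,2)
  6 : (2,0)
  7 : (2,1)
  8 : (2,2)
  9 : (3,0)
  10 : (3,1)
  11 : (3,2)
  12 : (4,0)
  13 : (4,1)
  14 : (4,2)
distinct pairs in image: 15 / 15 needed
  → bijection onto A×B; projections well-typed.

Answer: VALID PRODUCT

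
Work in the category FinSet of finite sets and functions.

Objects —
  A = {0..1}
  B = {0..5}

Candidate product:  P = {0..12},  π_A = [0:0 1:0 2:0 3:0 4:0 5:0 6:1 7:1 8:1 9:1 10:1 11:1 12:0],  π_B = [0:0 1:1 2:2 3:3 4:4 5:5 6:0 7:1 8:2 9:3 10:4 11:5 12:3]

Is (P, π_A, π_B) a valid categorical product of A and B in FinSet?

|A|·|B| = 2·6 = 12;  |P| = 13
  → cardinalities differ; no bijection possible.

Answer: NOT A VALID PRODUCT — |P|=13 ≠ |A|·|B|=12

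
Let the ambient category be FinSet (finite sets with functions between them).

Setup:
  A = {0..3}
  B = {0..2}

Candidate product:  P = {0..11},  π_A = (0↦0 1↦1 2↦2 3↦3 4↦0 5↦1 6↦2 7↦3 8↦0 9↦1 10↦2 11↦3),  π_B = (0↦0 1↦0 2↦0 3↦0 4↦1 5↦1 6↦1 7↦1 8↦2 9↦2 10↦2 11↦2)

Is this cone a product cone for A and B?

|A|·|B| = 4·3 = 12;  |P| = 12
Check the pairing map k ↦ (π_A(k), π_B(k)):
  0 ↦ (0,0)
  1 ↦ (1,0)
  2 ↦ (2,0)
  3 ↦ (3,0)
  4 ↦ (0,1)
  5 ↦ (1,1)
  6 ↦ (2,1)
  7 ↦ (3,1)
  8 ↦ (0,2)
  9 ↦ (1,2)
  10 ↦ (2,2)
  11 ↦ (3,2)
distinct pairs in image: 12 / 12 needed
  → bijection onto A×B; projections well-typed.

Answer: VALID PRODUCT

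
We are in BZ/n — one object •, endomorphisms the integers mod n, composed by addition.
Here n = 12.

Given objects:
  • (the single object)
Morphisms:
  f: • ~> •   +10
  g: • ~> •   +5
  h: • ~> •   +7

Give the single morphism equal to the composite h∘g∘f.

Answer: +10

Trace:
  0 +10≡10 +5≡3 +7≡10  (mod 12)
⟦path⟧: +10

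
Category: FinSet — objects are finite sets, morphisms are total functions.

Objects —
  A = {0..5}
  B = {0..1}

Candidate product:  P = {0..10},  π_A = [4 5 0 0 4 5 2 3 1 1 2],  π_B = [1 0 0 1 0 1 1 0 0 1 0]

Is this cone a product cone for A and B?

Answer: NOT A VALID PRODUCT — |P|=11 ≠ |A|·|B|=12

Work:
|A|·|B| = 6·2 = 12;  |P| = 11
  → cardinalities differ; no bijection possible.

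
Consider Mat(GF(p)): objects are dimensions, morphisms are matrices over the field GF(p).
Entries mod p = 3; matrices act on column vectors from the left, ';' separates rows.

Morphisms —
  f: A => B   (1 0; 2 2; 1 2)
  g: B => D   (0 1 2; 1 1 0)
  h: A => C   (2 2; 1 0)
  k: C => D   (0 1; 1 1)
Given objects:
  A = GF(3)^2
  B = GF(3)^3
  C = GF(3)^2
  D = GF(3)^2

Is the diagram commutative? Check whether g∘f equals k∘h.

Answer: COMMUTES

Trace:
1) trace f;g:
  e0=[1,0] f=>[1,2,1] g=>[1,0]
  e1=[0,1] f=>[0,2,2] g=>[0,2]
  result₁ = (1 0; 0 2)
2) trace h;k:
  e0=[1,0] h=>[2,1] k=>[1,0]
  e1=[0,1] h=>[2,0] k=>[0,2]
  result₂ = (1 0; 0 2)
Equal? YES — commutes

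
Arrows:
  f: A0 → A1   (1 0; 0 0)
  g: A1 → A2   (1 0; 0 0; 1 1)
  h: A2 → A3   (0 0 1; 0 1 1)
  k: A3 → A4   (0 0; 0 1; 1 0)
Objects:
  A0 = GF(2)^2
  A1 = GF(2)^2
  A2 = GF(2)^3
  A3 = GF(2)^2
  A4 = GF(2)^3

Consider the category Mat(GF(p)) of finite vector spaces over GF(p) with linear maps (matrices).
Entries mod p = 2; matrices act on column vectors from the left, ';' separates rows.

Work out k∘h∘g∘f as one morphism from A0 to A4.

  e0=⟨1,0⟩ f→⟨1,0⟩ g→⟨1,0,1⟩ h→⟨1,1⟩ k→⟨0,1,1⟩
  e1=⟨0,1⟩ f→⟨0,0⟩ g→⟨0,0,0⟩ h→⟨0,0⟩ k→⟨0,0,0⟩
composite: (0 0; 1 0; 1 0)

Answer: (0 0; 1 0; 1 0)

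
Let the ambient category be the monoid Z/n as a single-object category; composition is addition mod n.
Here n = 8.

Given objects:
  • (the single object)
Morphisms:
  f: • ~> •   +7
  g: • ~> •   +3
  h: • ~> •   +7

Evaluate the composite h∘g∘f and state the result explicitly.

  0 +7≡7 +3≡2 +7≡1  (mod 8)
result: +1

Answer: +1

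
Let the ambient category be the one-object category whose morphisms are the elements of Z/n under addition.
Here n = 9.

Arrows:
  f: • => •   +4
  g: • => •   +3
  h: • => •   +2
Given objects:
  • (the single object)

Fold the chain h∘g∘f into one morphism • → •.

  0 +4≡4 +3≡7 +2≡0  (mod 9)
⟦path⟧: +0

Answer: +0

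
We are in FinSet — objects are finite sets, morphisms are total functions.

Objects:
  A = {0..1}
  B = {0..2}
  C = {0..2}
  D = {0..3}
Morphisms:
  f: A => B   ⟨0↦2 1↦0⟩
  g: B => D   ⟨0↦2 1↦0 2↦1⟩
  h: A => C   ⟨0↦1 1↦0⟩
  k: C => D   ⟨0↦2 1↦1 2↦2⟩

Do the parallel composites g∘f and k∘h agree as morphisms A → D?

Answer: COMMUTES

Derivation:
Along f;g (path 1):
  0 f=>2 g=>1
  1 f=>0 g=>2
  result₁ = ⟨0↦1 1↦2⟩
Along h;k (path 2):
  0 h=>1 k=>1
  1 h=>0 k=>2
  result₂ = ⟨0↦1 1↦2⟩
Equal? YES — commutes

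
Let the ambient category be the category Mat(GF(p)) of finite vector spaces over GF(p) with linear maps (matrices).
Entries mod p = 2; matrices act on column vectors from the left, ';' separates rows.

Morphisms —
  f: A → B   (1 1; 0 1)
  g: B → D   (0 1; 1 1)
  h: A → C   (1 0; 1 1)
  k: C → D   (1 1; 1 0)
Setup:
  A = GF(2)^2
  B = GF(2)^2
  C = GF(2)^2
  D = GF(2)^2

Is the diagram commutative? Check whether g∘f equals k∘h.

Answer: COMMUTES

Work:
Path 1 = f;g:
  e0=(1,0) f→(1,0) g→(0,1)
  e1=(0,1) f→(1,1) g→(1,0)
  result₁ = (0 1; 1 0)
Path 2 = h;k:
  e0=(1,0) h→(1,1) k→(0,1)
  e1=(0,1) h→(0,1) k→(1,0)
  result₂ = (0 1; 1 0)
Equal? YES — commutes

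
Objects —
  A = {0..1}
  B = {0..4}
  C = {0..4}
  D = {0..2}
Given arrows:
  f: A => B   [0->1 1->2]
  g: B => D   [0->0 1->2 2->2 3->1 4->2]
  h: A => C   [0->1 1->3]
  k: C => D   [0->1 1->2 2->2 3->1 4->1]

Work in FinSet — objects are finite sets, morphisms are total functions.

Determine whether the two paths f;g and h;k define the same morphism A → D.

1) trace f;g:
  0 f=>1 g=>2
  1 f=>2 g=>2
  result₁ = [0->2 1->2]
2) trace h;k:
  0 h=>1 k=>2
  1 h=>3 k=>1
  result₂ = [0->2 1->1]
Equal? distinct morphisms ✗

Answer: DOES NOT COMMUTE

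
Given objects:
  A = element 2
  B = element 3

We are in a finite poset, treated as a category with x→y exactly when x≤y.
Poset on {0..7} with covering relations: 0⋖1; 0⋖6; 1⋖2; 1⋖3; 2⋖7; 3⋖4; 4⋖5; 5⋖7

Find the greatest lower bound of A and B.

Answer: A∧B = 1

Derivation:
{x : x⊑A ∧ x⊑B} = {0,1}  (A=2, B=3)
  0 ⊑ 1
  1 ⊑ 1
glb = 1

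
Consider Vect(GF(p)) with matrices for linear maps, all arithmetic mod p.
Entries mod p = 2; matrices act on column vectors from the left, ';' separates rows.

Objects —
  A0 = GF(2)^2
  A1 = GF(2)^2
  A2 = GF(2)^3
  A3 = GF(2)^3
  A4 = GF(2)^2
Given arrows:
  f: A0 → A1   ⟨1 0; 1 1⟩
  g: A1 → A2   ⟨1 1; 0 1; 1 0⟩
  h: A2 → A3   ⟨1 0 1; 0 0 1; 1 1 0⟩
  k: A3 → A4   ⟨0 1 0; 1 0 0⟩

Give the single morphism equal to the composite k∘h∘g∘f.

Answer: ⟨1 0; 1 1⟩

Derivation:
  e0=⟨1,0⟩ f→⟨1,1⟩ g→⟨0,1,1⟩ h→⟨1,1,1⟩ k→⟨1,1⟩
  e1=⟨0,1⟩ f→⟨0,1⟩ g→⟨1,1,0⟩ h→⟨1,0,0⟩ k→⟨0,1⟩
composite: ⟨1 0; 1 1⟩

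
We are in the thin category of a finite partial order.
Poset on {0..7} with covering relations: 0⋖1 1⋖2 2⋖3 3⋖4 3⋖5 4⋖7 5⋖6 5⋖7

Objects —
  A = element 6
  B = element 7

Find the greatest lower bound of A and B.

Lower bounds of A=6 and B=7: {0,1,2,3,5}
  0 ≤ 5
  1 ≤ 5
  2 ≤ 5
  3 ≤ 5
  5 ≤ 5
glb = 5

Answer: A∧B = 5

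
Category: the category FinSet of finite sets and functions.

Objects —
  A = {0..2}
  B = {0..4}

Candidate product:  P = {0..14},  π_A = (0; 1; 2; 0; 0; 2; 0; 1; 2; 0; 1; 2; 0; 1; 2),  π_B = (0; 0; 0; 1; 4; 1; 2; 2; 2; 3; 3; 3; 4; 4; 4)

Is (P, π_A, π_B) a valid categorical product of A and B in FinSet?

Answer: NOT A VALID PRODUCT — duplicate pair at indices 12,4

Work:
|A|·|B| = 3·5 = 15;  |P| = 15
Check the pairing map k ↦ (π_A(k), π_B(k)):
  0 : (0,0)
  1 : (1,0)
  2 : (2,0)
  3 : (0,1)
  4 : (0,4)
  5 : (2,1)
  6 : (0,2)
  7 : (1,2)
  8 : (2,2)
  9 : (0,3)
  10 : (1,3)
  11 : (2,3)
  12 : (0,4)  ✗ repeats pair of k=4
  13 : (1,4)
  14 : (2,4)
distinct pairs in image: 14 / 15 needed
  → (0,4) hit at k=4 and k=12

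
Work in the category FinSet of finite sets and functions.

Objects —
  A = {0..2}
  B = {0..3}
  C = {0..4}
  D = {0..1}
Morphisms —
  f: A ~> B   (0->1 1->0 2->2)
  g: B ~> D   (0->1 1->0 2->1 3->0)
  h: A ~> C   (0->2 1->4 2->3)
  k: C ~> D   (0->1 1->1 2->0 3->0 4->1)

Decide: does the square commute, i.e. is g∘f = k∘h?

Along f;g (path 1):
  0 f~>1 g~>0
  1 f~>0 g~>1
  2 f~>2 g~>1
  result₁ = (0->0 1->1 2->1)
Along h;k (path 2):
  0 h~>2 k~>0
  1 h~>4 k~>1
  2 h~>3 k~>0
  result₂ = (0->0 1->1 2->0)
Equal? differ; not commutative

Answer: DOES NOT COMMUTE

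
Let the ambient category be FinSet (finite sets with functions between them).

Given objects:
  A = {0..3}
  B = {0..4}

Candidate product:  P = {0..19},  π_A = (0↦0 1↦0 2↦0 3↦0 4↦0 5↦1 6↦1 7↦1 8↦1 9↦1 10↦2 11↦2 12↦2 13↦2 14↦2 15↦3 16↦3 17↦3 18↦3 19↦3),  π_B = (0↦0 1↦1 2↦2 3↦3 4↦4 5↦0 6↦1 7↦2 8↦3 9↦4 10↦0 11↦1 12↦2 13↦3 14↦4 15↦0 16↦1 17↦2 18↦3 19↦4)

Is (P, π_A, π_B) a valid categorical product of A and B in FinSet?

Answer: VALID PRODUCT

Trace:
|A|·|B| = 4·5 = 20;  |P| = 20
Check the pairing map k ↦ (π_A(k), π_B(k)):
  0 ↦ (0,0)
  1 ↦ (0,1)
  2 ↦ (0,2)
  3 ↦ (0,3)
  4 ↦ (0,4)
  5 ↦ (1,0)
  6 ↦ (1,1)
  7 ↦ (1,2)
  8 ↦ (1,3)
  9 ↦ (1,4)
  10 ↦ (2,0)
  11 ↦ (2,1)
  12 ↦ (2,2)
  13 ↦ (2,3)
  14 ↦ (2,4)
  15 ↦ (3,0)
  16 ↦ (3,1)
  17 ↦ (3,2)
  18 ↦ (3,3)
  19 ↦ (3,4)
distinct pairs in image: 20 / 20 needed
  → bijection onto A×B; projections well-typed.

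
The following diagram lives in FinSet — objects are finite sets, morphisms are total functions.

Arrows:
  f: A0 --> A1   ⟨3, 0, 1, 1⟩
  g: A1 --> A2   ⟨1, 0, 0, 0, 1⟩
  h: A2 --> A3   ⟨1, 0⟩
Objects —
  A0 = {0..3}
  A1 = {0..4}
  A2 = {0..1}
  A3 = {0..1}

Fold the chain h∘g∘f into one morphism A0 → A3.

  0 f-->3 g-->0 h-->1
  1 f-->0 g-->1 h-->0
  2 f-->1 g-->0 h-->1
  3 f-->1 g-->0 h-->1
⟦path⟧: ⟨1, 0, 1, 1⟩

Answer: ⟨1, 0, 1, 1⟩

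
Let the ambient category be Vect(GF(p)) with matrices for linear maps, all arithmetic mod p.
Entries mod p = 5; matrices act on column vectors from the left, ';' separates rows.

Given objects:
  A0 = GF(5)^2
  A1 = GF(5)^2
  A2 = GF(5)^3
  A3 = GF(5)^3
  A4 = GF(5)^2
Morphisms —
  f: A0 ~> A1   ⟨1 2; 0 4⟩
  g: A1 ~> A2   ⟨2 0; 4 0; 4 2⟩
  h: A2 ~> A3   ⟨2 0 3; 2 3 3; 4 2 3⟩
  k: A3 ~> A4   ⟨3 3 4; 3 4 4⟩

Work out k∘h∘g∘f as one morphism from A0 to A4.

Answer: ⟨4 3; 2 3⟩

Trace:
  e0=(1,0) f~>(1,0) g~>(2,4,4) h~>(1,3,3) k~>(4,2)
  e1=(0,1) f~>(2,4) g~>(4,3,1) h~>(1,0,0) k~>(3,3)
⟦path⟧: ⟨4 3; 2 3⟩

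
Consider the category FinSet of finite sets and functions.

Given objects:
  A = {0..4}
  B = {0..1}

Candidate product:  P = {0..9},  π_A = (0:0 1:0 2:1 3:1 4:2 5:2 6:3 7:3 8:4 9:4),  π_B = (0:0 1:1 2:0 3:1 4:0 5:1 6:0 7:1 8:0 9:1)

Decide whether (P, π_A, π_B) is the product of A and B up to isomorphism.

|A|·|B| = 5·2 = 10;  |P| = 10
Check the pairing map k ↦ (π_A(k), π_B(k)):
  0 : (0,0)
  1 : (0,1)
  2 : (1,0)
  3 : (1,1)
  4 : (2,0)
  5 : (2,1)
  6 : (3,0)
  7 : (3,1)
  8 : (4,0)
  9 : (4,1)
distinct pairs in image: 10 / 10 needed
  → bijection onto A×B; projections well-typed.

Answer: VALID PRODUCT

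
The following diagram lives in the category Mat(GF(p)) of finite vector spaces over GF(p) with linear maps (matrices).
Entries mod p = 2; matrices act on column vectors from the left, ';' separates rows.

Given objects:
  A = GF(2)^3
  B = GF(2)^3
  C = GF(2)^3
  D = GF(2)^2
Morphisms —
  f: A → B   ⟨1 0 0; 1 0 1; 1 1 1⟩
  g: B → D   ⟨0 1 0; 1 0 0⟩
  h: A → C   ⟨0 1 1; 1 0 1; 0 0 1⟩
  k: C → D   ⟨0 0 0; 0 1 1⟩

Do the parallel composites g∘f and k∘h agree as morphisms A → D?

Answer: DOES NOT COMMUTE

Trace:
Path 1 = f;g:
  e0=[1,0,0] f→[1,1,1] g→[1,1]
  e1=[0,1,0] f→[0,0,1] g→[0,0]
  e2=[0,0,1] f→[0,1,1] g→[1,0]
  result₁ = ⟨1 0 1; 1 0 0⟩
Path 2 = h;k:
  e0=[1,0,0] h→[0,1,0] k→[0,1]
  e1=[0,1,0] h→[1,0,0] k→[0,0]
  e2=[0,0,1] h→[1,1,1] k→[0,0]
  result₂ = ⟨0 0 0; 1 0 0⟩
Equal? distinct morphisms ✗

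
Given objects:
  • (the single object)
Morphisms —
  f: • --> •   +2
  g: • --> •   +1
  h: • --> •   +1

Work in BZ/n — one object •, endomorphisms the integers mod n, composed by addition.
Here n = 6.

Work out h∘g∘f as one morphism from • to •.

Answer: +4

Work:
  0 +2≡2 +1≡3 +1≡4  (mod 6)
result: +4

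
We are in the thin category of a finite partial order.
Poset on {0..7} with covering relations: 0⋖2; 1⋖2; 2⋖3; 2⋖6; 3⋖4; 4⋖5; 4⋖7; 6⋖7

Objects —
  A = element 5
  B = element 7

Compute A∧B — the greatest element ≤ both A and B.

Common predecessors of 5,7: {0,1,2,3,4}
  0 <= 4
  1 <= 4
  2 <= 4
  3 <= 4
  4 <= 4
glb = 4

Answer: A∧B = 4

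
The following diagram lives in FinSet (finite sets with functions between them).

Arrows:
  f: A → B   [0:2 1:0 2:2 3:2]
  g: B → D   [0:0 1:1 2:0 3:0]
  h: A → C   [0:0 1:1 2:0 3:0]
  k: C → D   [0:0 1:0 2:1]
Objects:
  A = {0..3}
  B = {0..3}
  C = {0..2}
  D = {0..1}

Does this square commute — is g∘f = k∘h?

Answer: COMMUTES

Work:
1) trace f;g:
  0 f→2 g→0
  1 f→0 g→0
  2 f→2 g→0
  3 f→2 g→0
  ⟦path⟧₁ = [0:0 1:0 2:0 3:0]
2) trace h;k:
  0 h→0 k→0
  1 h→1 k→0
  2 h→0 k→0
  3 h→0 k→0
  ⟦path⟧₂ = [0:0 1:0 2:0 3:0]
Equal? same morphism ✓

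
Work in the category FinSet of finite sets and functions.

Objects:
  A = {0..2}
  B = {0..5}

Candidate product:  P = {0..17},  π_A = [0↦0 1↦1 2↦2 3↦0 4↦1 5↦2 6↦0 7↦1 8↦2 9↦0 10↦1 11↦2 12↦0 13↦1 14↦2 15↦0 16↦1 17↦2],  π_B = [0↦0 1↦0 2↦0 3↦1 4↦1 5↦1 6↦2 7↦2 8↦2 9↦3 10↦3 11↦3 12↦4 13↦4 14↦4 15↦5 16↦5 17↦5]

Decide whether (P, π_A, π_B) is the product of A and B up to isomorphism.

Answer: VALID PRODUCT

Work:
|A|·|B| = 3·6 = 18;  |P| = 18
Check the pairing map k ↦ (π_A(k), π_B(k)):
  0 ↦ (0,0)
  1 ↦ (1,0)
  2 ↦ (2,0)
  3 ↦ (0,1)
  4 ↦ (1,1)
  5 ↦ (2,1)
  6 ↦ (0,2)
  7 ↦ (1,2)
  8 ↦ (2,2)
  9 ↦ (0,3)
  10 ↦ (1,3)
  11 ↦ (2,3)
  12 ↦ (0,4)
  13 ↦ (1,4)
  14 ↦ (2,4)
  15 ↦ (0,5)
  16 ↦ (1,5)
  17 ↦ (2,5)
distinct pairs in image: 18 / 18 needed
  → bijection onto A×B; projections well-typed.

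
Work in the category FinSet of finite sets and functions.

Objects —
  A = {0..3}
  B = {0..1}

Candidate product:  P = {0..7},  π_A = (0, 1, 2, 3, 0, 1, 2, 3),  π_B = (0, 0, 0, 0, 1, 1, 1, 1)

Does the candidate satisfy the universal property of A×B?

Answer: VALID PRODUCT

Derivation:
|A|·|B| = 4·2 = 8;  |P| = 8
Check the pairing map k ↦ (π_A(k), π_B(k)):
  0 ↦ (0,0)
  1 ↦ (1,0)
  2 ↦ (2,0)
  3 ↦ (3,0)
  4 ↦ (0,1)
  5 ↦ (1,1)
  6 ↦ (2,1)
  7 ↦ (3,1)
distinct pairs in image: 8 / 8 needed
  → bijection onto A×B; projections well-typed.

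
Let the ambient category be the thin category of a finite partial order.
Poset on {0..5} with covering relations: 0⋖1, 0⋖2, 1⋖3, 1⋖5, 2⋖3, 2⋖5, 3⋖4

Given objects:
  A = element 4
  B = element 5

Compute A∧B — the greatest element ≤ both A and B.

Answer: NO MEET EXISTS

Trace:
Common predecessors of 4,5: {0,1,2}
  maximal lower bounds 1 and 2 are incomparable: neither 1≤2 nor 2≤1
→ no greatest lower bound exists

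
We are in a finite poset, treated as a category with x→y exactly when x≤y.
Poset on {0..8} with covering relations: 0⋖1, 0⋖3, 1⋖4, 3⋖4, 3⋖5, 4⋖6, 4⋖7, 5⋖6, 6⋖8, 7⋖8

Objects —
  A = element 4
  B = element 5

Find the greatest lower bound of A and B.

Lower bounds of A=4 and B=5: {0,3}
  0 ≤ 3
  3 ≤ 3
glb = 3

Answer: A∧B = 3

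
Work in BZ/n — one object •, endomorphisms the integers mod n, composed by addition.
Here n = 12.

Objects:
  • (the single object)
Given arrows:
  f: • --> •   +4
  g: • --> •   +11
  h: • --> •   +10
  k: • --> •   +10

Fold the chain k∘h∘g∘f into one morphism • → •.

Answer: +11

Work:
  0 +4≡4 +11≡3 +10≡1 +10≡11  (mod 12)
result: +11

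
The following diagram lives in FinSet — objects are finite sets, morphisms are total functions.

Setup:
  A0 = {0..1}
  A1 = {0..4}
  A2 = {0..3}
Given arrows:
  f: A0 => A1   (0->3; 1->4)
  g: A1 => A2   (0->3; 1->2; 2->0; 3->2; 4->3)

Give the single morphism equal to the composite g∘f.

Answer: (0->2; 1->3)

Trace:
  0 f=>3 g=>2
  1 f=>4 g=>3
⟦path⟧: (0->2; 1->3)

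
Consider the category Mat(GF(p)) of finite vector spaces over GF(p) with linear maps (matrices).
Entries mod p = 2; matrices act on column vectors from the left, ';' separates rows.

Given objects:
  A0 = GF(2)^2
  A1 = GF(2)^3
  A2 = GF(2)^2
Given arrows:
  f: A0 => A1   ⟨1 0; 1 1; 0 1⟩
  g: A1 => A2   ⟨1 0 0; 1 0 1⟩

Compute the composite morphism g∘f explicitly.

  e0=⟨1,0⟩ f=>⟨1,1,0⟩ g=>⟨1,1⟩
  e1=⟨0,1⟩ f=>⟨0,1,1⟩ g=>⟨0,1⟩
⟦path⟧: ⟨1 0; 1 1⟩

Answer: ⟨1 0; 1 1⟩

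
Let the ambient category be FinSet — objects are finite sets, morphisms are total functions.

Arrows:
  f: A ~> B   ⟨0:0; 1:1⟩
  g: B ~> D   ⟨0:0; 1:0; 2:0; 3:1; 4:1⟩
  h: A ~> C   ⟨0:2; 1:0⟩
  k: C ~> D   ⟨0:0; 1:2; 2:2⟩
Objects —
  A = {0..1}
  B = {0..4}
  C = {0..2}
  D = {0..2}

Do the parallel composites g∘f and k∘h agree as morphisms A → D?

Answer: DOES NOT COMMUTE

Derivation:
1) trace f;g:
  0 f~>0 g~>0
  1 f~>1 g~>0
  result₁ = ⟨0:0; 1:0⟩
2) trace h;k:
  0 h~>2 k~>2
  1 h~>0 k~>0
  result₂ = ⟨0:2; 1:0⟩
Equal? differ; not commutative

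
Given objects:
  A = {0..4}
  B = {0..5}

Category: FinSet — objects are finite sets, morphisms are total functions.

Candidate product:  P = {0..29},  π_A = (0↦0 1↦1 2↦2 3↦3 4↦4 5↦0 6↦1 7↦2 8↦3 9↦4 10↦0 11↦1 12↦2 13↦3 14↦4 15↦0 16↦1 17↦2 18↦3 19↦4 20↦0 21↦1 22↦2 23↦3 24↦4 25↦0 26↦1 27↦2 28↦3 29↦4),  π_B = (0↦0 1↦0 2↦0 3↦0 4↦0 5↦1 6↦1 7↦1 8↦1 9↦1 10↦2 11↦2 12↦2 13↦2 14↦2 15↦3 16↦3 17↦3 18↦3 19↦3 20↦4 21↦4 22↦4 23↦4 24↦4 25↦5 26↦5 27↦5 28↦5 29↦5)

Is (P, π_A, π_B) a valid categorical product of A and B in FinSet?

Answer: VALID PRODUCT

Derivation:
|A|·|B| = 5·6 = 30;  |P| = 30
Check the pairing map k ↦ (π_A(k), π_B(k)):
  0 ↦ (0,0)
  1 ↦ (1,0)
  2 ↦ (2,0)
  3 ↦ (3,0)
  4 ↦ (4,0)
  5 ↦ (0,1)
  6 ↦ (1,1)
  7 ↦ (2,1)
  8 ↦ (3,1)
  9 ↦ (4,1)
  10 ↦ (0,2)
  11 ↦ (1,2)
  12 ↦ (2,2)
  13 ↦ (3,2)
  14 ↦ (4,2)
  15 ↦ (0,3)
  16 ↦ (1,3)
  17 ↦ (2,3)
  18 ↦ (3,3)
  19 ↦ (4,3)
  20 ↦ (0,4)
  21 ↦ (1,4)
  22 ↦ (2,4)
  23 ↦ (3,4)
  24 ↦ (4,4)
  25 ↦ (0,5)
  26 ↦ (1,5)
  27 ↦ (2,5)
  28 ↦ (3,5)
  29 ↦ (4,5)
distinct pairs in image: 30 / 30 needed
  → bijection onto A×B; projections well-typed.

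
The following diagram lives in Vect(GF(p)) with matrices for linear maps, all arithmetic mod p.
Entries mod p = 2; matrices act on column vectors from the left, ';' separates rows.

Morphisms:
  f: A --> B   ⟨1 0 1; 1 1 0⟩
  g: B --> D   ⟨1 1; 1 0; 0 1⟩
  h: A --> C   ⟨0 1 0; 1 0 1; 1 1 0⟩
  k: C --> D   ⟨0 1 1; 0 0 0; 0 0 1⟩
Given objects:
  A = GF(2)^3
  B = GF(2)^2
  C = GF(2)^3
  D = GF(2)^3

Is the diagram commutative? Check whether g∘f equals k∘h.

Answer: DOES NOT COMMUTE

Work:
Along f;g (path 1):
  e0=(1,0,0) f-->(1,1) g-->(0,1,1)
  e1=(0,1,0) f-->(0,1) g-->(1,0,1)
  e2=(0,0,1) f-->(1,0) g-->(1,1,0)
  composite₁ = ⟨0 1 1; 1 0 1; 1 1 0⟩
Along h;k (path 2):
  e0=(1,0,0) h-->(0,1,1) k-->(0,0,1)
  e1=(0,1,0) h-->(1,0,1) k-->(1,0,1)
  e2=(0,0,1) h-->(0,1,0) k-->(1,0,0)
  composite₂ = ⟨0 1 1; 0 0 0; 1 1 0⟩
Equal? differ; not commutative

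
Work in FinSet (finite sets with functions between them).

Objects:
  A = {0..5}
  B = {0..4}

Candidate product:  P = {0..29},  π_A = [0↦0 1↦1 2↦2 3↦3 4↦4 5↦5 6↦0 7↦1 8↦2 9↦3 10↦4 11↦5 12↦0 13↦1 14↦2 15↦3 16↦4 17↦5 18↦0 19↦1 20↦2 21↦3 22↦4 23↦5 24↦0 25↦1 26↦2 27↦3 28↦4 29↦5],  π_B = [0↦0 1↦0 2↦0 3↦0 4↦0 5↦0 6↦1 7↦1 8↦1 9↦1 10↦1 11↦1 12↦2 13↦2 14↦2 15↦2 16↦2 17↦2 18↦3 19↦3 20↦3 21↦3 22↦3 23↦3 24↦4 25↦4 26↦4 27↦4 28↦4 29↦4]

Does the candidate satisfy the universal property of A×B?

Answer: VALID PRODUCT

Derivation:
|A|·|B| = 6·5 = 30;  |P| = 30
Check the pairing map k ↦ (π_A(k), π_B(k)):
  0 ↦ (0,0)
  1 ↦ (1,0)
  2 ↦ (2,0)
  3 ↦ (3,0)
  4 ↦ (4,0)
  5 ↦ (5,0)
  6 ↦ (0,1)
  7 ↦ (1,1)
  8 ↦ (2,1)
  9 ↦ (3,1)
  10 ↦ (4,1)
  11 ↦ (5,1)
  12 ↦ (0,2)
  13 ↦ (1,2)
  14 ↦ (2,2)
  15 ↦ (3,2)
  16 ↦ (4,2)
  17 ↦ (5,2)
  18 ↦ (0,3)
  19 ↦ (1,3)
  20 ↦ (2,3)
  21 ↦ (3,3)
  22 ↦ (4,3)
  23 ↦ (5,3)
  24 ↦ (0,4)
  25 ↦ (1,4)
  26 ↦ (2,4)
  27 ↦ (3,4)
  28 ↦ (4,4)
  29 ↦ (5,4)
distinct pairs in image: 30 / 30 needed
  → bijection onto A×B; projections well-typed.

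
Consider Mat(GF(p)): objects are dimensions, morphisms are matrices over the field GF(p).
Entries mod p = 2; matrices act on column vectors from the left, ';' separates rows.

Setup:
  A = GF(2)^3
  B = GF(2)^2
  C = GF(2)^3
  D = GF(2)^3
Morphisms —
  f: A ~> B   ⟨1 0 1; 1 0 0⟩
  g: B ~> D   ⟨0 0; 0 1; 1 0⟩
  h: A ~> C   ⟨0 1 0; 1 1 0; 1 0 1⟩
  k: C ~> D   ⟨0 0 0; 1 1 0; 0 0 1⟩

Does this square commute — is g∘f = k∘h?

Answer: COMMUTES

Trace:
Along f;g (path 1):
  e0=⟨1,0,0⟩ f~>⟨1,1⟩ g~>⟨0,1,1⟩
  e1=⟨0,1,0⟩ f~>⟨0,0⟩ g~>⟨0,0,0⟩
  e2=⟨0,0,1⟩ f~>⟨1,0⟩ g~>⟨0,0,1⟩
  ⟦path⟧₁ = ⟨0 0 0; 1 0 0; 1 0 1⟩
Along h;k (path 2):
  e0=⟨1,0,0⟩ h~>⟨0,1,1⟩ k~>⟨0,1,1⟩
  e1=⟨0,1,0⟩ h~>⟨1,1,0⟩ k~>⟨0,0,0⟩
  e2=⟨0,0,1⟩ h~>⟨0,0,1⟩ k~>⟨0,0,1⟩
  ⟦path⟧₂ = ⟨0 0 0; 1 0 0; 1 0 1⟩
Equal? YES — commutes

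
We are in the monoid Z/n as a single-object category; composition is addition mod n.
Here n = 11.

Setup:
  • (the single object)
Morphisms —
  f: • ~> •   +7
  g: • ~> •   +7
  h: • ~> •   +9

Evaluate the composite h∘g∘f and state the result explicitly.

Answer: +1

Trace:
  0 +7≡7 +7≡3 +9≡1  (mod 11)
⟦path⟧: +1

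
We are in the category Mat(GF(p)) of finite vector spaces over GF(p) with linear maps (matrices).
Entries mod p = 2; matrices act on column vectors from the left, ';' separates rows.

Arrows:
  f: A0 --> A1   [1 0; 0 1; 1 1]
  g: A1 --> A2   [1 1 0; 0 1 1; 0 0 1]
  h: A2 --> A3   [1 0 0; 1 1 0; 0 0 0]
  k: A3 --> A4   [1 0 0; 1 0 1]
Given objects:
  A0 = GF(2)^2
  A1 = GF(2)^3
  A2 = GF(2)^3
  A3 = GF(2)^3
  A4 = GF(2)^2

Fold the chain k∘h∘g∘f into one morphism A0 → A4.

Answer: [1 1; 1 1]

Derivation:
  e0=⟨1,0⟩ f-->⟨1,0,1⟩ g-->⟨1,1,1⟩ h-->⟨1,0,0⟩ k-->⟨1,1⟩
  e1=⟨0,1⟩ f-->⟨0,1,1⟩ g-->⟨1,0,1⟩ h-->⟨1,1,0⟩ k-->⟨1,1⟩
result: [1 1; 1 1]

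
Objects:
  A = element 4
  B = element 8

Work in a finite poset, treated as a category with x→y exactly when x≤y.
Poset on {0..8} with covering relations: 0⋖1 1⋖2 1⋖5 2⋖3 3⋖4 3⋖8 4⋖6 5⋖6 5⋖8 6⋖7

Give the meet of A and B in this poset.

Answer: A∧B = 3

Derivation:
{x : x≤A ∧ x≤B} = {0,1,2,3}  (A=4, B=8)
  0 ≤ 3
  1 ≤ 3
  2 ≤ 3
  3 ≤ 3
glb = 3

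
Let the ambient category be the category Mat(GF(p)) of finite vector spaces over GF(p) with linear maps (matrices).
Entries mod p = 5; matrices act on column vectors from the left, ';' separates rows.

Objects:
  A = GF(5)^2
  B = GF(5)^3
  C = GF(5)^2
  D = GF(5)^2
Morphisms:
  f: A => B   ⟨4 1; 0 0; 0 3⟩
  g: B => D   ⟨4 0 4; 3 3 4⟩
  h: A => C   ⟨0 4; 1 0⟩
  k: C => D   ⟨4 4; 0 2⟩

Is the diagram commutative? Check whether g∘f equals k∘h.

1) trace f;g:
  e0=[1,0] f=>[4,0,0] g=>[1,2]
  e1=[0,1] f=>[1,0,3] g=>[1,0]
  ⟦path⟧₁ = ⟨1 1; 2 0⟩
2) trace h;k:
  e0=[1,0] h=>[0,1] k=>[4,2]
  e1=[0,1] h=>[4,0] k=>[1,0]
  ⟦path⟧₂ = ⟨4 1; 2 0⟩
Equal? differ; not commutative

Answer: DOES NOT COMMUTE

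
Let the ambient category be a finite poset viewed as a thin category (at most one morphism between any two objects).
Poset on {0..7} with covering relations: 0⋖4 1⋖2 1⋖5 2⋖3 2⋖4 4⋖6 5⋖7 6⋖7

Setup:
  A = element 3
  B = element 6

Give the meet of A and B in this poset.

Lower bounds of A=3 and B=6: {1,2}
  1 ⊑ 2
  2 ⊑ 2
glb = 2

Answer: A∧B = 2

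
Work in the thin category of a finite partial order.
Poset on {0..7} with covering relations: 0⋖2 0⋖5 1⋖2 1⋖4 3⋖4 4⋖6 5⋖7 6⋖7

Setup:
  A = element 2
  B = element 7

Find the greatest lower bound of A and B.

Answer: NO MEET EXISTS

Trace:
Common predecessors of 2,7: {0,1}
  maximal lower bounds 0 and 1 are incomparable: neither 0⊑1 nor 1⊑0
→ no greatest lower bound exists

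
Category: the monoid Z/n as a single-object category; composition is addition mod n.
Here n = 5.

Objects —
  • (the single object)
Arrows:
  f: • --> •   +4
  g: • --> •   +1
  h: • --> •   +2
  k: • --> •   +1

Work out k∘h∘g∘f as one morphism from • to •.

Answer: +3

Trace:
  0 +4≡4 +1≡0 +2≡2 +1≡3  (mod 5)
composite: +3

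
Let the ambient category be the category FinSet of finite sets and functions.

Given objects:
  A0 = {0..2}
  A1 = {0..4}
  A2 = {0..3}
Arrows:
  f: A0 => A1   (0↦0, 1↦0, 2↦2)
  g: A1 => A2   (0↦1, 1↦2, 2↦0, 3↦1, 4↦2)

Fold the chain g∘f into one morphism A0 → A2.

  0 f=>0 g=>1
  1 f=>0 g=>1
  2 f=>2 g=>0
⟦path⟧: (0↦1, 1↦1, 2↦0)

Answer: (0↦1, 1↦1, 2↦0)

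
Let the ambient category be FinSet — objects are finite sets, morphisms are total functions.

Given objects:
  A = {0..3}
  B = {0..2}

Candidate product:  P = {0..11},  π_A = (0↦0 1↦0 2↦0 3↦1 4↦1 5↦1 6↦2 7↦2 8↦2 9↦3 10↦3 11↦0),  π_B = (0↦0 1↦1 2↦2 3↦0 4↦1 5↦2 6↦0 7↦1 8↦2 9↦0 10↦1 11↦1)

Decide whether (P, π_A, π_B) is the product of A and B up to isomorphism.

Answer: NOT A VALID PRODUCT — duplicate pair at indices 1,11

Trace:
|A|·|B| = 4·3 = 12;  |P| = 12
Check the pairing map k ↦ (π_A(k), π_B(k)):
  0 ↦ (0,0)
  1 ↦ (0,1)
  2 ↦ (0,2)
  3 ↦ (1,0)
  4 ↦ (1,1)
  5 ↦ (1,2)
  6 ↦ (2,0)
  7 ↦ (2,1)
  8 ↦ (2,2)
  9 ↦ (3,0)
  10 ↦ (3,1)
  11 ↦ (0,1)  ✗ repeats pair of k=1
distinct pairs in image: 11 / 12 needed
  → (0,1) hit at k=1 and k=11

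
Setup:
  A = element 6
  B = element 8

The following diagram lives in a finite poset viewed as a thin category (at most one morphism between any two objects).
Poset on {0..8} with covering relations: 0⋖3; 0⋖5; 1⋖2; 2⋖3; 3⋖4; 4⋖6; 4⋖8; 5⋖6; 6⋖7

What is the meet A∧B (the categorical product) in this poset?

Common predecessors of 6,8: {0,1,2,3,4}
  0 ⊑ 4
  1 ⊑ 4
  2 ⊑ 4
  3 ⊑ 4
  4 ⊑ 4
glb = 4

Answer: A∧B = 4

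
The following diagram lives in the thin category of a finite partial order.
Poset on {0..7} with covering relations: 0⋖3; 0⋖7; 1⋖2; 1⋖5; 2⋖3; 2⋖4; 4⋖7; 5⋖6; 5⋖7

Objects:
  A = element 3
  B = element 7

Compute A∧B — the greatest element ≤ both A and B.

Common predecessors of 3,7: {0,1,2}
  maximal lower bounds 0 and 2 are incomparable: neither 0⊑2 nor 2⊑0
→ no greatest lower bound exists

Answer: NO MEET EXISTS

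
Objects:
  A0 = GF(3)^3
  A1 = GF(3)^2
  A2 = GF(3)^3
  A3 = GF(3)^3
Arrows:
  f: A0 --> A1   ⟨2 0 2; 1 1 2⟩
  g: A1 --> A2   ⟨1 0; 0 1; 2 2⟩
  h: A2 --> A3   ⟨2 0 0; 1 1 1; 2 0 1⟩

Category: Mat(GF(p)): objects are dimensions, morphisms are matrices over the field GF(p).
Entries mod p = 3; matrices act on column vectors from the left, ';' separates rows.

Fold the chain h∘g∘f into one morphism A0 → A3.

Answer: ⟨1 0 1; 0 0 0; 1 2 0⟩

Derivation:
  e0=(1,0,0) f-->(2,1) g-->(2,1,0) h-->(1,0,1)
  e1=(0,1,0) f-->(0,1) g-->(0,1,2) h-->(0,0,2)
  e2=(0,0,1) f-->(2,2) g-->(2,2,2) h-->(1,0,0)
⟦path⟧: ⟨1 0 1; 0 0 0; 1 2 0⟩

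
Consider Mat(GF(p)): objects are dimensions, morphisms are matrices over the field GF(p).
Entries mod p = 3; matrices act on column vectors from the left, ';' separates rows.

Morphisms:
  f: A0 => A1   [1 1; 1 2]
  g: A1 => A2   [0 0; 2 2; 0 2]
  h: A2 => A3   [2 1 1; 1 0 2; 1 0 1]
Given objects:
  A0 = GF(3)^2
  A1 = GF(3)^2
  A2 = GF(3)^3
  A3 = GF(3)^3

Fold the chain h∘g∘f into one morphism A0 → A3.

  e0=⟨1,0⟩ f=>⟨1,1⟩ g=>⟨0,1,2⟩ h=>⟨0,1,2⟩
  e1=⟨0,1⟩ f=>⟨1,2⟩ g=>⟨0,0,1⟩ h=>⟨1,2,1⟩
composite: [0 1; 1 2; 2 1]

Answer: [0 1; 1 2; 2 1]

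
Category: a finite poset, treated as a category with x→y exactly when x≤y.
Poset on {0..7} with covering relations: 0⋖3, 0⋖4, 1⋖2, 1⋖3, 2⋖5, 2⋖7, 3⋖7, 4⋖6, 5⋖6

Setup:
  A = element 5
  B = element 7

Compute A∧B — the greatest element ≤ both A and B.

Answer: A∧B = 2

Work:
Lower bounds of A=5 and B=7: {1,2}
  1 <= 2
  2 <= 2
glb = 2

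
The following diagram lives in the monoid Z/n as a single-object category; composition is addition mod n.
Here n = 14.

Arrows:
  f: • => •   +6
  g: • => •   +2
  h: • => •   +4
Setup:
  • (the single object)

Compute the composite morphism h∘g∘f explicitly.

Answer: +12

Derivation:
  0 +6≡6 +2≡8 +4≡12  (mod 14)
result: +12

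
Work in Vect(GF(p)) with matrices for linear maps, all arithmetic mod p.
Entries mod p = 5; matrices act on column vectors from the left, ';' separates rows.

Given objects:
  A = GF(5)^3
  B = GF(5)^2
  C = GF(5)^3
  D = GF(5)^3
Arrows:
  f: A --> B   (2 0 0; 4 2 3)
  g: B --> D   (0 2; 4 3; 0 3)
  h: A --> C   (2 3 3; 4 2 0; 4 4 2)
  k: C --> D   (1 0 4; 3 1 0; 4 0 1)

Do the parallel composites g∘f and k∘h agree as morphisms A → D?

Answer: COMMUTES

Trace:
Path 1 = f;g:
  e0=⟨1,0,0⟩ f-->⟨2,4⟩ g-->⟨3,0,2⟩
  e1=⟨0,1,0⟩ f-->⟨0,2⟩ g-->⟨4,1,1⟩
  e2=⟨0,0,1⟩ f-->⟨0,3⟩ g-->⟨1,4,4⟩
  result₁ = (3 4 1; 0 1 4; 2 1 4)
Path 2 = h;k:
  e0=⟨1,0,0⟩ h-->⟨2,4,4⟩ k-->⟨3,0,2⟩
  e1=⟨0,1,0⟩ h-->⟨3,2,4⟩ k-->⟨4,1,1⟩
  e2=⟨0,0,1⟩ h-->⟨3,0,2⟩ k-->⟨1,4,4⟩
  result₂ = (3 4 1; 0 1 4; 2 1 4)
Equal? YES — commutes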